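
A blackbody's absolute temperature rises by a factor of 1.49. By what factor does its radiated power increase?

P ∝ T⁴, so the power scales as (1.49)⁴ = 4.93.

factor ≈ 4.93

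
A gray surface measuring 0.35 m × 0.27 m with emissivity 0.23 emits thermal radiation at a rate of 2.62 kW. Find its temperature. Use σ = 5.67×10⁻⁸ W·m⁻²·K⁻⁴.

A = 0.35 × 0.27 = 0.0945 m².
From P = εσAT⁴, T = (P / εσA)^(1/4) = (2620 / (0.23 × 5.67×10⁻⁸ × 0.0945))^(1/4).
T = (2.13×10^12)^(1/4) = 1210 K.

T ≈ 1210 K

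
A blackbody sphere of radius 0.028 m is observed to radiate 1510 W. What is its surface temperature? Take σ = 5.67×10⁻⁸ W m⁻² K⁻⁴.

T ≈ 1280 K

A = 4πr² = 4π × (0.028)² = 9.85×10^-3 m².
From P = σAT⁴, T = (P / σA)^(1/4) = (1510 / (5.67×10⁻⁸ × 9.85×10^-3))^(1/4).
T = (2.70×10^12)^(1/4) = 1280 K.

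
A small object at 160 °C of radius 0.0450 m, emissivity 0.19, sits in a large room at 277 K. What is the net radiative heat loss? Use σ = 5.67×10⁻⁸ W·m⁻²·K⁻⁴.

A = 4πr² = 4π × (0.0450)² = 0.0254 m².
Convert: 160 °C = 433 K.
Q = εσA(T⁴ − T_s⁴). T⁴ − T_s⁴ = (433)⁴ − (277)⁴ = 3.52×10^10 − 5.89×10^9 = 2.93×10^10 K⁴.
Q = 0.19 × 5.67×10⁻⁸ × 0.0254 × 2.93×10^10 = 8.02 W.

Q ≈ 8.02 W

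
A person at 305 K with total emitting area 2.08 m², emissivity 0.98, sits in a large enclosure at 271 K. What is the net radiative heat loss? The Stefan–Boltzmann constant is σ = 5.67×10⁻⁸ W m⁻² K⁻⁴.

Q = εσA(T⁴ − T_s⁴). T⁴ − T_s⁴ = (305)⁴ − (271)⁴ = 8.65×10^9 − 5.39×10^9 = 3.26×10^9 K⁴.
Q = 0.98 × 5.67×10⁻⁸ × 2.08 × 3.26×10^9 = 377 W.

Q ≈ 377 W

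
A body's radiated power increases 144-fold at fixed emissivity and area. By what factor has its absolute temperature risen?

P ∝ T⁴ ⇒ T ∝ P^(1/4), so T scales by (144)^(1/4) = 3.46.

factor ≈ 3.46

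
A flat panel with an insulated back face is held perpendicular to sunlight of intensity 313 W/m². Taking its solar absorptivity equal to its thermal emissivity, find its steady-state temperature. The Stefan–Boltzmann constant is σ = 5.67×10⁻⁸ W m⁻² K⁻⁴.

T ≈ 273 K

Absorbed flux αS = emitted flux εσT⁴ (one radiating face); with α = ε, T = (S/σ)^(1/4).
T = (313 / 5.67×10⁻⁸)^(1/4) = (5.52×10^9)^(1/4).
T = 273 K.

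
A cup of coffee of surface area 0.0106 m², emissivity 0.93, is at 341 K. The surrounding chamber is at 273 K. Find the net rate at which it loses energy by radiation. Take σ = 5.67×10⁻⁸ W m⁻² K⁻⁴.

Q = εσA(T⁴ − T_s⁴). T⁴ − T_s⁴ = (341)⁴ − (273)⁴ = 1.35×10^10 − 5.55×10^9 = 7.97×10^9 K⁴.
Q = 0.93 × 5.67×10⁻⁸ × 0.0106 × 7.97×10^9 = 4.45 W.

Q ≈ 4.45 W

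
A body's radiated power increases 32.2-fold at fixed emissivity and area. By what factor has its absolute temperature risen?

factor ≈ 2.38

P ∝ T⁴ ⇒ T ∝ P^(1/4), so T scales by (32.2)^(1/4) = 2.38.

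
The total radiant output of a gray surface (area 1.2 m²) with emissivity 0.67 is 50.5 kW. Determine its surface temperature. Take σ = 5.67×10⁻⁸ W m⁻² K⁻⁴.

From P = εσAT⁴, T = (P / εσA)^(1/4) = (50500 / (0.67 × 5.67×10⁻⁸ × 1.20))^(1/4).
T = (1.11×10^12)^(1/4) = 1030 K.

T ≈ 1030 K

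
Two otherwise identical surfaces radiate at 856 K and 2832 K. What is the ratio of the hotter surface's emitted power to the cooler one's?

P ∝ T⁴, so the ratio is (2832/856)⁴ = (3.308)⁴ = 120.

ratio ≈ 120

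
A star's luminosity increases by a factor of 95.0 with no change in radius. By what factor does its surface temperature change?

factor ≈ 3.12

P ∝ T⁴ ⇒ T ∝ P^(1/4), so T scales by (95.0)^(1/4) = 3.12.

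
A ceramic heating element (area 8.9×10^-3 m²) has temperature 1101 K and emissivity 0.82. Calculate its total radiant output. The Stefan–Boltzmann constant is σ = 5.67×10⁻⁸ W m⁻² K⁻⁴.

P = εσAT⁴ = 0.82 × 5.67×10⁻⁸ × 8.90×10^-3 × (1101)⁴ = 0.82 × 5.67×10⁻⁸ × 8.90×10^-3 × 1.47×10^12.
P = 608 W.

P ≈ 608 W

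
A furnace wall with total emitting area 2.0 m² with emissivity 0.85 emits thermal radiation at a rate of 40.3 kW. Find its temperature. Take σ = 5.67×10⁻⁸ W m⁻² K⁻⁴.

From P = εσAT⁴, T = (P / εσA)^(1/4) = (40300 / (0.85 × 5.67×10⁻⁸ × 2.00))^(1/4).
T = (4.18×10^11)^(1/4) = 804 K.

T ≈ 804 K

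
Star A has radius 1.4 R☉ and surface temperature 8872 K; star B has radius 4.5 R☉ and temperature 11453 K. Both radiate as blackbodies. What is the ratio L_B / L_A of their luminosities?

L = 4πR²σT⁴ ∝ R²T⁴, so L_B/L_A = (4.5/1.4)² × (11453/8872)⁴ = 10.3 × 2.78 = 28.7.

L_B/L_A ≈ 28.7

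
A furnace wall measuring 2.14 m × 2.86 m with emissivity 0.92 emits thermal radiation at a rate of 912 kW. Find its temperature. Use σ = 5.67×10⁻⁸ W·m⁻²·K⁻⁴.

A = 2.14 × 2.86 = 6.12 m².
From P = εσAT⁴, T = (P / εσA)^(1/4) = (9.12×10^5 / (0.92 × 5.67×10⁻⁸ × 6.12))^(1/4).
T = (2.86×10^12)^(1/4) = 1300 K.

T ≈ 1300 K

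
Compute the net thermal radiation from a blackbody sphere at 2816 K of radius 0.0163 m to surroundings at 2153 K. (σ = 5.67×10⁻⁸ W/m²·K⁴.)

Q ≈ 7840 W

A = 4πr² = 4π × (0.0163)² = 3.34×10^-3 m².
Q = σA(T⁴ − T_s⁴). T⁴ − T_s⁴ = (2816)⁴ − (2153)⁴ = 6.29×10^13 − 2.15×10^13 = 4.14×10^13 K⁴.
Q = 5.67×10⁻⁸ × 3.34×10^-3 × 4.14×10^13 = 7840 W.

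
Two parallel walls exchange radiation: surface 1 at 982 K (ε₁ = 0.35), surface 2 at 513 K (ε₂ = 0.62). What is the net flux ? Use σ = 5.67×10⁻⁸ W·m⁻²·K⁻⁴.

For two large parallel gray plates, q = σ(T₁⁴ − T₂⁴) / (1/ε₁ + 1/ε₂ − 1).
1/ε₁ + 1/ε₂ − 1 = 1/0.35 + 1/0.62 − 1 = 3.470.
T₁⁴ − T₂⁴ = 9.30×10^11 − 6.93×10^10 = 8.61×10^11 K⁴.
q = 5.67×10⁻⁸ × 8.61×10^11 / 3.470 = 14100 W/m².

q ≈ 14100 W/m²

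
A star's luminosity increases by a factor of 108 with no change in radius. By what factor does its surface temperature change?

factor ≈ 3.22

P ∝ T⁴ ⇒ T ∝ P^(1/4), so T scales by (108)^(1/4) = 3.22.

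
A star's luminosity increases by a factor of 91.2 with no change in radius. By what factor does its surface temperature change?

factor ≈ 3.09

P ∝ T⁴ ⇒ T ∝ P^(1/4), so T scales by (91.2)^(1/4) = 3.09.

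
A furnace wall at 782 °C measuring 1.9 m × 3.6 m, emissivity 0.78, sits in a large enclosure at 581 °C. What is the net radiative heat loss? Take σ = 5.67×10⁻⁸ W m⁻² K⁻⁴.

Q ≈ 2.14×10^5 W

A = 1.9 × 3.6 = 6.84 m².
Convert: 782 °C = 1055 K; 581 °C = 854 K.
Q = εσA(T⁴ − T_s⁴). T⁴ − T_s⁴ = (1055)⁴ − (854)⁴ = 1.24×10^12 − 5.32×10^11 = 7.07×10^11 K⁴.
Q = 0.78 × 5.67×10⁻⁸ × 6.84 × 7.07×10^11 = 2.14×10^5 W.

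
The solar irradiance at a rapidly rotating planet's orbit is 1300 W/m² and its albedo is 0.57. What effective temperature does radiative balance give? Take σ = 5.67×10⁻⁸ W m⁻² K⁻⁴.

T ≈ 223 K

Power absorbed = (1−a)S·πR²; power emitted = 4πR²σT⁴. Equating and cancelling πR²:
T = ((1−a)S / 4σ)^(1/4) = (559 / (4 × 5.67×10⁻⁸))^(1/4) = (2.46×10^9)^(1/4).
T = 223 K.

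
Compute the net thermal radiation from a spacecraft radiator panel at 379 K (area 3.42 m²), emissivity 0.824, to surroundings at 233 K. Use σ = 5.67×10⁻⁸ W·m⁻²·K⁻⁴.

Q = εσA(T⁴ − T_s⁴). T⁴ − T_s⁴ = (379)⁴ − (233)⁴ = 2.06×10^10 − 2.95×10^9 = 1.77×10^10 K⁴.
Q = 0.824 × 5.67×10⁻⁸ × 3.42 × 1.77×10^10 = 2830 W.

Q ≈ 2830 W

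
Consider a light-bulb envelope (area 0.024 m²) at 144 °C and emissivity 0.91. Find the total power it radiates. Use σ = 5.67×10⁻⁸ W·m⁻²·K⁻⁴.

144 °C = 417 K.
Stefan–Boltzmann: P = εσAT⁴ = 0.91 × 5.67×10⁻⁸ × 0.0240 × (417)⁴ = 0.91 × 5.67×10⁻⁸ × 0.0240 × 3.02×10^10.
P = 37.4 W.

P ≈ 37.4 W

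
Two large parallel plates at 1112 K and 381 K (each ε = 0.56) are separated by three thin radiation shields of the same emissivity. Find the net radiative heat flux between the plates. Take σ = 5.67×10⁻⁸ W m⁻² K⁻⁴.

Each of the 4 gaps contributes resistance (2/ε − 1) = 2/0.56 − 1 = 2.571; total = 10.29.
q = σ(T₁⁴ − T₂⁴) / 10.29 = 5.67×10⁻⁸ × 1.51×10^12 / 10.29 = 8310 W/m².

q ≈ 8310 W/m²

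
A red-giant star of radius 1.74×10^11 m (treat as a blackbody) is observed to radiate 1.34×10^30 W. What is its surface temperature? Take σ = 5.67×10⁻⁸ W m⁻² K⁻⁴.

A = 4πr² = 4π × (1.74×10^11)² = 3.80×10^23 m².
From P = σAT⁴, T = (P / σA)^(1/4) = (1.34×10^30 / (5.67×10⁻⁸ × 3.80×10^23))^(1/4).
T = (6.21×10^13)^(1/4) = 2810 K.

T ≈ 2810 K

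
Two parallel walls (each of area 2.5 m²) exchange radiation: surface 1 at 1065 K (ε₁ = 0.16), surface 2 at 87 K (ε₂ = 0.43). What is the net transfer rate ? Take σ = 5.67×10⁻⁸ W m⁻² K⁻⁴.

For two large parallel gray plates, q = σ(T₁⁴ − T₂⁴) / (1/ε₁ + 1/ε₂ − 1).
1/ε₁ + 1/ε₂ − 1 = 1/0.16 + 1/0.43 − 1 = 7.576.
T₁⁴ − T₂⁴ = 1.29×10^12 − 5.73×10^7 = 1.29×10^12 K⁴.
q = 5.67×10⁻⁸ × 1.29×10^12 / 7.576 = 9630 W/m².
Q = q·A = 9630 × 2.5 = 24100 W.

Q ≈ 24100 W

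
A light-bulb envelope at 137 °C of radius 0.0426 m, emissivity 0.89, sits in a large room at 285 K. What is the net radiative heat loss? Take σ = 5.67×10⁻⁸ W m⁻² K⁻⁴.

Q ≈ 24.9 W

A = 4πr² = 4π × (0.0426)² = 0.0228 m².
Convert: 137 °C = 410 K.
Q = εσA(T⁴ − T_s⁴). T⁴ − T_s⁴ = (410)⁴ − (285)⁴ = 2.83×10^10 − 6.60×10^9 = 2.17×10^10 K⁴.
Q = 0.89 × 5.67×10⁻⁸ × 0.0228 × 2.17×10^10 = 24.9 W.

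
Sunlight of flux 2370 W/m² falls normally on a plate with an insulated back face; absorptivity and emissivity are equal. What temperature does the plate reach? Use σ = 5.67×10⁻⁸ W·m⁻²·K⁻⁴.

Absorbed flux αS = emitted flux εσT⁴ (one radiating face); with α = ε, T = (S/σ)^(1/4).
T = (2370 / 5.67×10⁻⁸)^(1/4) = (4.18×10^10)^(1/4).
T = 452 K.

T ≈ 452 K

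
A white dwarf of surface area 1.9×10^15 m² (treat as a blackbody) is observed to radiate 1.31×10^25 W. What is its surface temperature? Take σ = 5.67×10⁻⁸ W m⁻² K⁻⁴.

T ≈ 18700 K

From P = σAT⁴, T = (P / σA)^(1/4) = (1.31×10^25 / (5.67×10⁻⁸ × 1.90×10^15))^(1/4).
T = (1.22×10^17)^(1/4) = 18700 K.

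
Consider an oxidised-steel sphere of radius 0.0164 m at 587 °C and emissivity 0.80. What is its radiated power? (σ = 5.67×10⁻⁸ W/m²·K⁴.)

P ≈ 83.9 W

A = 4πr² = 4π × (0.0164)² = 3.38×10^-3 m².
587 °C = 860 K.
P = εσAT⁴ = 0.80 × 5.67×10⁻⁸ × 3.38×10^-3 × (860)⁴ = 0.80 × 5.67×10⁻⁸ × 3.38×10^-3 × 5.47×10^11.
P = 83.9 W.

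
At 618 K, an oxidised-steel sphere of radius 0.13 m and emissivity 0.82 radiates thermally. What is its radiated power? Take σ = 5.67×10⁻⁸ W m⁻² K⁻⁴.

A = 4πr² = 4π × (0.13)² = 0.212 m².
P = εσAT⁴ = 0.82 × 5.67×10⁻⁸ × 0.212 × (618)⁴ = 0.82 × 5.67×10⁻⁸ × 0.212 × 1.46×10^11.
P = 1440 W.

P ≈ 1440 W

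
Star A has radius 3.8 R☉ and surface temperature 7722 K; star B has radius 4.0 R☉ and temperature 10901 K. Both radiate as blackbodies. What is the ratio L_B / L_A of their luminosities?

L_B/L_A ≈ 4.40

L = 4πR²σT⁴ ∝ R²T⁴, so L_B/L_A = (4.0/3.8)² × (10901/7722)⁴ = 1.11 × 3.97 = 4.40.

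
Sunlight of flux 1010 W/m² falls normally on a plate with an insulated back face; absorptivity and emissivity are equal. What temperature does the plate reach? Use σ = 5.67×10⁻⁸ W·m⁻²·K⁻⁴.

Absorbed flux αS = emitted flux εσT⁴ (one radiating face); with α = ε, T = (S/σ)^(1/4).
T = (1010 / 5.67×10⁻⁸)^(1/4) = (1.78×10^10)^(1/4).
T = 365 K.

T ≈ 365 K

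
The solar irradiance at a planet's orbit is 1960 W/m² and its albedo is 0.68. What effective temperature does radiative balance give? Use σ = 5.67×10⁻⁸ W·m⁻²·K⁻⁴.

Power absorbed = (1−a)S·πR²; power emitted = 4πR²σT⁴. Equating and cancelling πR²:
T = ((1−a)S / 4σ)^(1/4) = (627 / (4 × 5.67×10⁻⁸))^(1/4) = (2.77×10^9)^(1/4).
T = 229 K.

T ≈ 229 K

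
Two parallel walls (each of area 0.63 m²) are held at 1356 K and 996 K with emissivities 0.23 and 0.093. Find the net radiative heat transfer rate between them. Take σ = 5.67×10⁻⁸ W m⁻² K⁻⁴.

For two large parallel gray plates, q = σ(T₁⁴ − T₂⁴) / (1/ε₁ + 1/ε₂ − 1).
1/ε₁ + 1/ε₂ − 1 = 1/0.23 + 1/0.093 − 1 = 14.10.
T₁⁴ − T₂⁴ = 3.38×10^12 − 9.84×10^11 = 2.40×10^12 K⁴.
q = 5.67×10⁻⁸ × 2.40×10^12 / 14.10 = 9640 W/m².
Q = q·A = 9640 × 0.63 = 6070 W.

Q ≈ 6070 W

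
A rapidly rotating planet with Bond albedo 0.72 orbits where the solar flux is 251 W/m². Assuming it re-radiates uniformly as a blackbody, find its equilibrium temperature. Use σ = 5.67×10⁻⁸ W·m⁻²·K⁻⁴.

T ≈ 133 K

Power absorbed = (1−a)S·πR²; power emitted = 4πR²σT⁴. Equating and cancelling πR²:
T = ((1−a)S / 4σ)^(1/4) = (70.3 / (4 × 5.67×10⁻⁸))^(1/4) = (3.10×10^8)^(1/4).
T = 133 K.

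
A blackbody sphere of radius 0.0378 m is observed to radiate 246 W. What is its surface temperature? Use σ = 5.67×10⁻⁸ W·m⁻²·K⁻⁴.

T ≈ 701 K

A = 4πr² = 4π × (0.0378)² = 0.0180 m².
From P = σAT⁴, T = (P / σA)^(1/4) = (246 / (5.67×10⁻⁸ × 0.0180))^(1/4).
T = (2.42×10^11)^(1/4) = 701 K.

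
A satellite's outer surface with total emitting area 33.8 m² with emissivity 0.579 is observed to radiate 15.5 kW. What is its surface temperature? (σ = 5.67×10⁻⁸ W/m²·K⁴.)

From P = εσAT⁴, T = (P / εσA)^(1/4) = (15500 / (0.579 × 5.67×10⁻⁸ × 33.8))^(1/4).
T = (1.40×10^10)^(1/4) = 344 K.

T ≈ 344 K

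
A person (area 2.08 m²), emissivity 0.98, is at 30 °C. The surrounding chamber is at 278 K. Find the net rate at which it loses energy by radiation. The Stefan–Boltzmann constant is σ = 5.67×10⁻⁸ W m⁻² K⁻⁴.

Q ≈ 284 W

Convert: 30 °C = 303 K.
Q = εσA(T⁴ − T_s⁴). T⁴ − T_s⁴ = (303)⁴ − (278)⁴ = 8.43×10^9 − 5.97×10^9 = 2.46×10^9 K⁴.
Q = 0.98 × 5.67×10⁻⁸ × 2.08 × 2.46×10^9 = 284 W.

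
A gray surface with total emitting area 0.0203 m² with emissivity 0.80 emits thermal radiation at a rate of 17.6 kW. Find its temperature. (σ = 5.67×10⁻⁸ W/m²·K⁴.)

From P = εσAT⁴, T = (P / εσA)^(1/4) = (17600 / (0.80 × 5.67×10⁻⁸ × 0.0203))^(1/4).
T = (1.91×10^13)^(1/4) = 2090 K.

T ≈ 2090 K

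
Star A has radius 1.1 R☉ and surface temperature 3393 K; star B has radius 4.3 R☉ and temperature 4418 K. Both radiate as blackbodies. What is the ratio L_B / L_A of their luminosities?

L = 4πR²σT⁴ ∝ R²T⁴, so L_B/L_A = (4.3/1.1)² × (4418/3393)⁴ = 15.3 × 2.87 = 43.9.

L_B/L_A ≈ 43.9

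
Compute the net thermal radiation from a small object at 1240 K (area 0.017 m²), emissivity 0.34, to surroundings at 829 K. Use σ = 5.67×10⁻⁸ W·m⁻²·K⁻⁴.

Q ≈ 620 W

Q = εσA(T⁴ − T_s⁴). T⁴ − T_s⁴ = (1240)⁴ − (829)⁴ = 2.36×10^12 − 4.72×10^11 = 1.89×10^12 K⁴.
Q = 0.34 × 5.67×10⁻⁸ × 0.0170 × 1.89×10^12 = 620 W.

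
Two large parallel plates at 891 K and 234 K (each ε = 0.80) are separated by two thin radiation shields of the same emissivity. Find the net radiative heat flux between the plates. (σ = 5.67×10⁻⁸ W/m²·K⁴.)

q ≈ 7900 W/m²

Each of the 3 gaps contributes resistance (2/ε − 1) = 2/0.80 − 1 = 1.500; total = 4.500.
q = σ(T₁⁴ − T₂⁴) / 4.500 = 5.67×10⁻⁸ × 6.27×10^11 / 4.500 = 7900 W/m².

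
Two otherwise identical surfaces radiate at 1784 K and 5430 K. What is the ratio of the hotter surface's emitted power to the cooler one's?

P ∝ T⁴, so the ratio is (5430/1784)⁴ = (3.044)⁴ = 85.8.

ratio ≈ 85.8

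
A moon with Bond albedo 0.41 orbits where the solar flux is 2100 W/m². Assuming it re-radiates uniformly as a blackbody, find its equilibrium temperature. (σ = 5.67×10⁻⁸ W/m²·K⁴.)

T ≈ 272 K

Power absorbed = (1−a)S·πR²; power emitted = 4πR²σT⁴. Equating and cancelling πR²:
T = ((1−a)S / 4σ)^(1/4) = (1240 / (4 × 5.67×10⁻⁸))^(1/4) = (5.46×10^9)^(1/4).
T = 272 K.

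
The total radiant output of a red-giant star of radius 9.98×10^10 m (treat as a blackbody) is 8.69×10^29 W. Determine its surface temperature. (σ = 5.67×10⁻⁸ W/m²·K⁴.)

A = 4πr² = 4π × (9.98×10^10)² = 1.25×10^23 m².
From P = σAT⁴, T = (P / σA)^(1/4) = (8.69×10^29 / (5.67×10⁻⁸ × 1.25×10^23))^(1/4).
T = (1.22×10^14)^(1/4) = 3330 K.

T ≈ 3330 K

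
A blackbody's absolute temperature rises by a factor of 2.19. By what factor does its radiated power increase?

factor ≈ 23.0

P ∝ T⁴, so the power scales as (2.19)⁴ = 23.0.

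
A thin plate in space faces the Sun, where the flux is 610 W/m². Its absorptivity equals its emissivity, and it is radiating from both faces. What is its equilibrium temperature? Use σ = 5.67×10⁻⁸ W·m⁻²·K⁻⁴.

T ≈ 271 K

Absorbed flux αS = emitted flux 2εσT⁴ per unit area; with α = ε this gives T = (S/2σ)^(1/4).
T = (610 / (2 × 5.67×10⁻⁸))^(1/4) = (5.38×10^9)^(1/4).
T = 271 K.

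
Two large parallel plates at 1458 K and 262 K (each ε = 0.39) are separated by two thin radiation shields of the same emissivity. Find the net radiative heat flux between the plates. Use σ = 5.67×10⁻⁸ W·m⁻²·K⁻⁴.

Each of the 3 gaps contributes resistance (2/ε − 1) = 2/0.39 − 1 = 4.128; total = 12.38.
q = σ(T₁⁴ − T₂⁴) / 12.38 = 5.67×10⁻⁸ × 4.51×10^12 / 12.38 = 20700 W/m².

q ≈ 20700 W/m²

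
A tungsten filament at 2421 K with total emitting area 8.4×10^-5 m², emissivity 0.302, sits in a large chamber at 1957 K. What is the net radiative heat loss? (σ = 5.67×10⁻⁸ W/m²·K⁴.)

Q ≈ 28.3 W

Q = εσA(T⁴ − T_s⁴). T⁴ − T_s⁴ = (2421)⁴ − (1957)⁴ = 3.44×10^13 − 1.47×10^13 = 1.97×10^13 K⁴.
Q = 0.302 × 5.67×10⁻⁸ × 8.40×10^-5 × 1.97×10^13 = 28.3 W.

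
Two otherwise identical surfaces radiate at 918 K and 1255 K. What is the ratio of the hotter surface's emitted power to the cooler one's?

P ∝ T⁴, so the ratio is (1255/918)⁴ = (1.367)⁴ = 3.49.

ratio ≈ 3.49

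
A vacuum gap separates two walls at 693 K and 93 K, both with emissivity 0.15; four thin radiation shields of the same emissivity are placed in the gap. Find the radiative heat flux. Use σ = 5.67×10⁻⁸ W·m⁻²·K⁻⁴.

q ≈ 212 W/m²

Each of the 5 gaps contributes resistance (2/ε − 1) = 2/0.15 − 1 = 12.33; total = 61.67.
q = σ(T₁⁴ − T₂⁴) / 61.67 = 5.67×10⁻⁸ × 2.31×10^11 / 61.67 = 212 W/m².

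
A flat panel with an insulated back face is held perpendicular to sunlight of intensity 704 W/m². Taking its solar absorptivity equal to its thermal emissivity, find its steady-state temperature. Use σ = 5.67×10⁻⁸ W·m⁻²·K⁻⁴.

Absorbed flux αS = emitted flux εσT⁴ (one radiating face); with α = ε, T = (S/σ)^(1/4).
T = (704 / 5.67×10⁻⁸)^(1/4) = (1.24×10^10)^(1/4).
T = 334 K.

T ≈ 334 K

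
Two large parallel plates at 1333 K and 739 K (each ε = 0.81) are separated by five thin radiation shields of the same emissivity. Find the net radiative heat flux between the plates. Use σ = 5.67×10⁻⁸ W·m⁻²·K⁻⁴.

Each of the 6 gaps contributes resistance (2/ε − 1) = 2/0.81 − 1 = 1.469; total = 8.815.
q = σ(T₁⁴ − T₂⁴) / 8.815 = 5.67×10⁻⁸ × 2.86×10^12 / 8.815 = 18400 W/m².

q ≈ 18400 W/m²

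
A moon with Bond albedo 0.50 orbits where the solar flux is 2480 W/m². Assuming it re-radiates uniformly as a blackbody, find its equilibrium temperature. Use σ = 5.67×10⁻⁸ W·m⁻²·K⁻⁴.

T ≈ 272 K

Power absorbed = (1−a)S·πR²; power emitted = 4πR²σT⁴. Equating and cancelling πR²:
T = ((1−a)S / 4σ)^(1/4) = (1240 / (4 × 5.67×10⁻⁸))^(1/4) = (5.47×10^9)^(1/4).
T = 272 K.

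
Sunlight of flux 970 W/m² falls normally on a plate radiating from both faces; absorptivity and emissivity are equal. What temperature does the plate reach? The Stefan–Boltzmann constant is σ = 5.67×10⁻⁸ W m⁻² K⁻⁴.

T ≈ 304 K

Absorbed flux αS = emitted flux 2εσT⁴ per unit area; with α = ε this gives T = (S/2σ)^(1/4).
T = (970 / (2 × 5.67×10⁻⁸))^(1/4) = (8.55×10^9)^(1/4).
T = 304 K.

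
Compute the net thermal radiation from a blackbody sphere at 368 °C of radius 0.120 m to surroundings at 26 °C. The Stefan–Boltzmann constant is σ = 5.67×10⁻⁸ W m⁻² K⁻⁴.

A = 4πr² = 4π × (0.120)² = 0.181 m².
Convert: 368 °C = 641 K; 26 °C = 299 K.
Q = σA(T⁴ − T_s⁴). T⁴ − T_s⁴ = (641)⁴ − (299)⁴ = 1.69×10^11 − 7.99×10^9 = 1.61×10^11 K⁴.
Q = 5.67×10⁻⁸ × 0.181 × 1.61×10^11 = 1650 W.

Q ≈ 1650 W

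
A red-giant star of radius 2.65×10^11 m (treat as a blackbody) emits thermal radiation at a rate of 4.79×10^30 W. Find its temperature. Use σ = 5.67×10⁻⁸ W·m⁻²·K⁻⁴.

T ≈ 3130 K

A = 4πr² = 4π × (2.65×10^11)² = 8.82×10^23 m².
From P = σAT⁴, T = (P / σA)^(1/4) = (4.79×10^30 / (5.67×10⁻⁸ × 8.82×10^23))^(1/4).
T = (9.57×10^13)^(1/4) = 3130 K.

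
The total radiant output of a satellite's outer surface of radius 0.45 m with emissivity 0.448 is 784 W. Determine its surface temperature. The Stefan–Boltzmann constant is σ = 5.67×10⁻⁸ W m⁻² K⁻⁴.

A = 4πr² = 4π × (0.45)² = 2.54 m².
From P = εσAT⁴, T = (P / εσA)^(1/4) = (784 / (0.448 × 5.67×10⁻⁸ × 2.54))^(1/4).
T = (1.21×10^10)^(1/4) = 332 K.

T ≈ 332 K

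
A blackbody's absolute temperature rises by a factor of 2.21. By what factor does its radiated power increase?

P ∝ T⁴, so the power scales as (2.21)⁴ = 23.9.

factor ≈ 23.9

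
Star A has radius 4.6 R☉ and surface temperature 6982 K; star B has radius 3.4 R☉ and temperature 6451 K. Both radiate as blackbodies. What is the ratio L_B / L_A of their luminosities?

L_B/L_A ≈ 0.398

L = 4πR²σT⁴ ∝ R²T⁴, so L_B/L_A = (3.4/4.6)² × (6451/6982)⁴ = 0.546 × 0.729 = 0.398.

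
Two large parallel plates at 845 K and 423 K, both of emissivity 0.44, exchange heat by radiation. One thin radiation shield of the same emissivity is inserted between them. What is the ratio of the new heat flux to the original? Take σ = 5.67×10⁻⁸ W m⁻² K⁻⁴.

ratio ≈ 0.500

With N identical shields there are N+1 = 2 gaps in series, each with the same radiative resistance, so the flux falls to 1/(N+1) of its unshielded value.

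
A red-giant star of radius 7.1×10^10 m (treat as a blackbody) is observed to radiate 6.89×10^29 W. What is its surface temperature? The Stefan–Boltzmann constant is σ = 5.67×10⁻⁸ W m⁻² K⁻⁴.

T ≈ 3720 K

A = 4πr² = 4π × (7.1×10^10)² = 6.33×10^22 m².
From P = σAT⁴, T = (P / σA)^(1/4) = (6.89×10^29 / (5.67×10⁻⁸ × 6.33×10^22))^(1/4).
T = (1.92×10^14)^(1/4) = 3720 K.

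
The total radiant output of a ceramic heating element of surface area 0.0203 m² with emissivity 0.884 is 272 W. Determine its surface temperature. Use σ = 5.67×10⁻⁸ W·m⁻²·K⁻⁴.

From P = εσAT⁴, T = (P / εσA)^(1/4) = (272 / (0.884 × 5.67×10⁻⁸ × 0.0203))^(1/4).
T = (2.67×10^11)^(1/4) = 719 K.

T ≈ 719 K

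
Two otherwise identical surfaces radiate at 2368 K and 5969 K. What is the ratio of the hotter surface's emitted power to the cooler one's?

ratio ≈ 40.4

P ∝ T⁴, so the ratio is (5969/2368)⁴ = (2.521)⁴ = 40.4.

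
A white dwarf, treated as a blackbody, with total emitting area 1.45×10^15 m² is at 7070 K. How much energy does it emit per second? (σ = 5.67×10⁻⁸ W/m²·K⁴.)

P = σAT⁴ = 5.67×10⁻⁸ × 1.45×10^15 × (7070)⁴ = 5.67×10⁻⁸ × 1.45×10^15 × 2.50×10^15.
P = 2.05×10^23 W.

P ≈ 2.05×10^23 W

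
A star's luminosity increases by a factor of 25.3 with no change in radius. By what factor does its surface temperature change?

factor ≈ 2.24

P ∝ T⁴ ⇒ T ∝ P^(1/4), so T scales by (25.3)^(1/4) = 2.24.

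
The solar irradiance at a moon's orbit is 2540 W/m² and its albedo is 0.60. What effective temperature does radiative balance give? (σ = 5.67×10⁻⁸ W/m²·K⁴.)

T ≈ 259 K

Power absorbed = (1−a)S·πR²; power emitted = 4πR²σT⁴. Equating and cancelling πR²:
T = ((1−a)S / 4σ)^(1/4) = (1020 / (4 × 5.67×10⁻⁸))^(1/4) = (4.48×10^9)^(1/4).
T = 259 K.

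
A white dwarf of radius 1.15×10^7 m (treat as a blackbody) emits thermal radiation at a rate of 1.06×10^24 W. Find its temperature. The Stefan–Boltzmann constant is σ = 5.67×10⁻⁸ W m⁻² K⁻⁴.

T ≈ 10300 K

A = 4πr² = 4π × (1.15×10^7)² = 1.66×10^15 m².
From P = σAT⁴, T = (P / σA)^(1/4) = (1.06×10^24 / (5.67×10⁻⁸ × 1.66×10^15))^(1/4).
T = (1.12×10^16)^(1/4) = 10300 K.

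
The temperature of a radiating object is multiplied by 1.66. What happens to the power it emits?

factor ≈ 7.59

P ∝ T⁴, so the power scales as (1.66)⁴ = 7.59.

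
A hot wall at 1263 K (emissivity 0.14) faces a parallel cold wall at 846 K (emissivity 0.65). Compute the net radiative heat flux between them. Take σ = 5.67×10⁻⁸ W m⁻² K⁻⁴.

For two large parallel gray plates, q = σ(T₁⁴ − T₂⁴) / (1/ε₁ + 1/ε₂ − 1).
1/ε₁ + 1/ε₂ − 1 = 1/0.14 + 1/0.65 − 1 = 7.681.
T₁⁴ − T₂⁴ = 2.54×10^12 − 5.12×10^11 = 2.03×10^12 K⁴.
q = 5.67×10⁻⁸ × 2.03×10^12 / 7.681 = 15000 W/m².

q ≈ 15000 W/m²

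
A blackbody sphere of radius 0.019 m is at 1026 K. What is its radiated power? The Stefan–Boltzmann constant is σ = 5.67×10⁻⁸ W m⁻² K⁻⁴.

P ≈ 285 W

A = 4πr² = 4π × (0.019)² = 4.54×10^-3 m².
P = σAT⁴ = 5.67×10⁻⁸ × 4.54×10^-3 × (1026)⁴ = 5.67×10⁻⁸ × 4.54×10^-3 × 1.11×10^12.
P = 285 W.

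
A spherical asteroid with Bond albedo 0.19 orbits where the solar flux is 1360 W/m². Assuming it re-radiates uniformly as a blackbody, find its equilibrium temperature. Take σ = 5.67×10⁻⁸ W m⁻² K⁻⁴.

Power absorbed = (1−a)S·πR²; power emitted = 4πR²σT⁴. Equating and cancelling πR²:
T = ((1−a)S / 4σ)^(1/4) = (1100 / (4 × 5.67×10⁻⁸))^(1/4) = (4.86×10^9)^(1/4).
T = 264 K.

T ≈ 264 K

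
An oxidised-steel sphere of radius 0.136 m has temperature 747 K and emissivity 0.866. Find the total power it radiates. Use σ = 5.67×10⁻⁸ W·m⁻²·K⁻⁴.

A = 4πr² = 4π × (0.136)² = 0.232 m².
Stefan–Boltzmann: P = εσAT⁴ = 0.866 × 5.67×10⁻⁸ × 0.232 × (747)⁴ = 0.866 × 5.67×10⁻⁸ × 0.232 × 3.11×10^11.
P = 3550 W.

P ≈ 3550 W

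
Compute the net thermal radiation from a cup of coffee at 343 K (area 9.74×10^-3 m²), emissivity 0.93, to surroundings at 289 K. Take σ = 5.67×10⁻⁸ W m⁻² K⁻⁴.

Q ≈ 3.53 W

Q = εσA(T⁴ − T_s⁴). T⁴ − T_s⁴ = (343)⁴ − (289)⁴ = 1.38×10^10 − 6.98×10^9 = 6.87×10^9 K⁴.
Q = 0.93 × 5.67×10⁻⁸ × 9.74×10^-3 × 6.87×10^9 = 3.53 W.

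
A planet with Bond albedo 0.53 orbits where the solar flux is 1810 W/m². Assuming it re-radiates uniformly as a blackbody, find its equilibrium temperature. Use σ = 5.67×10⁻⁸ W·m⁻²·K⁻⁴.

Power absorbed = (1−a)S·πR²; power emitted = 4πR²σT⁴. Equating and cancelling πR²:
T = ((1−a)S / 4σ)^(1/4) = (851 / (4 × 5.67×10⁻⁸))^(1/4) = (3.75×10^9)^(1/4).
T = 247 K.

T ≈ 247 K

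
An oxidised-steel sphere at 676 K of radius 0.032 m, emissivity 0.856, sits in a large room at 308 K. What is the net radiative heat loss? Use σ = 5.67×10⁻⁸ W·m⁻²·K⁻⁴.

A = 4πr² = 4π × (0.032)² = 0.0129 m².
Q = εσA(T⁴ − T_s⁴). T⁴ − T_s⁴ = (676)⁴ − (308)⁴ = 2.09×10^11 − 9.00×10^9 = 2.00×10^11 K⁴.
Q = 0.856 × 5.67×10⁻⁸ × 0.0129 × 2.00×10^11 = 125 W.

Q ≈ 125 W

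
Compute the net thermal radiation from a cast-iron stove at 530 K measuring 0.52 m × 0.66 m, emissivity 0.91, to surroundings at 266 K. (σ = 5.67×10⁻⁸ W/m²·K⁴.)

A = 0.52 × 0.66 = 0.343 m².
Q = εσA(T⁴ − T_s⁴). T⁴ − T_s⁴ = (530)⁴ − (266)⁴ = 7.89×10^10 − 5.01×10^9 = 7.39×10^10 K⁴.
Q = 0.91 × 5.67×10⁻⁸ × 0.343 × 7.39×10^10 = 1310 W.

Q ≈ 1310 W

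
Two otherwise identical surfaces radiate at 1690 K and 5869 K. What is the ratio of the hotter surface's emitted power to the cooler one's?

P ∝ T⁴, so the ratio is (5869/1690)⁴ = (3.473)⁴ = 145.

ratio ≈ 145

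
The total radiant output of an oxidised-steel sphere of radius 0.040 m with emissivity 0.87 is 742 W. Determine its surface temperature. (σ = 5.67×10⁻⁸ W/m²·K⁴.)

A = 4πr² = 4π × (0.040)² = 0.0201 m².
From P = εσAT⁴, T = (P / εσA)^(1/4) = (742 / (0.87 × 5.67×10⁻⁸ × 0.0201))^(1/4).
T = (7.48×10^11)^(1/4) = 930 K.

T ≈ 930 K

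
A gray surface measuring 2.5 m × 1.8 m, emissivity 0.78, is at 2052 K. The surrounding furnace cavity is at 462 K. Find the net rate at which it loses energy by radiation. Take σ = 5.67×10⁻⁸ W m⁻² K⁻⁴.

A = 2.5 × 1.8 = 4.50 m².
Q = εσA(T⁴ − T_s⁴). T⁴ − T_s⁴ = (2052)⁴ − (462)⁴ = 1.77×10^13 − 4.56×10^10 = 1.77×10^13 K⁴.
Q = 0.78 × 5.67×10⁻⁸ × 4.50 × 1.77×10^13 = 3.52×10^6 W.

Q ≈ 3.52×10^6 W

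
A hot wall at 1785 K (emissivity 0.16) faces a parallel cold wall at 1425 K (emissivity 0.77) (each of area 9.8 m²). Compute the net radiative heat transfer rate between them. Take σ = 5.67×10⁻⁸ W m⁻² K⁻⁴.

Q ≈ 5.12×10^5 W

For two large parallel gray plates, q = σ(T₁⁴ − T₂⁴) / (1/ε₁ + 1/ε₂ − 1).
1/ε₁ + 1/ε₂ − 1 = 1/0.16 + 1/0.77 − 1 = 6.549.
T₁⁴ − T₂⁴ = 1.02×10^13 − 4.12×10^12 = 6.03×10^12 K⁴.
q = 5.67×10⁻⁸ × 6.03×10^12 / 6.549 = 52200 W/m².
Q = q·A = 52200 × 9.8 = 5.12×10^5 W.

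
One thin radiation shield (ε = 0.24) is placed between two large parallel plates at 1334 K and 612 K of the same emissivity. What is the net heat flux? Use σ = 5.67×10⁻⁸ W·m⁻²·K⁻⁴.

Each of the 2 gaps contributes resistance (2/ε − 1) = 2/0.24 − 1 = 7.333; total = 14.67.
q = σ(T₁⁴ − T₂⁴) / 14.67 = 5.67×10⁻⁸ × 3.03×10^12 / 14.67 = 11700 W/m².

q ≈ 11700 W/m²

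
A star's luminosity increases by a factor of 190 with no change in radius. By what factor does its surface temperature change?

P ∝ T⁴ ⇒ T ∝ P^(1/4), so T scales by (190)^(1/4) = 3.71.

factor ≈ 3.71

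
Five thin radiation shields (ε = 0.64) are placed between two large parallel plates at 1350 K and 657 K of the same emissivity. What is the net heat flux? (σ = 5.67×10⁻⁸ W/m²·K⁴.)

Each of the 6 gaps contributes resistance (2/ε − 1) = 2/0.64 − 1 = 2.125; total = 12.75.
q = σ(T₁⁴ − T₂⁴) / 12.75 = 5.67×10⁻⁸ × 3.14×10^12 / 12.75 = 13900 W/m².

q ≈ 13900 W/m²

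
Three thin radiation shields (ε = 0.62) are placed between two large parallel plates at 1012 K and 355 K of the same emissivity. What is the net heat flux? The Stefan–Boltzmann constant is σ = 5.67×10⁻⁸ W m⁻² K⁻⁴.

Each of the 4 gaps contributes resistance (2/ε − 1) = 2/0.62 − 1 = 2.226; total = 8.903.
q = σ(T₁⁴ − T₂⁴) / 8.903 = 5.67×10⁻⁸ × 1.03×10^12 / 8.903 = 6580 W/m².

q ≈ 6580 W/m²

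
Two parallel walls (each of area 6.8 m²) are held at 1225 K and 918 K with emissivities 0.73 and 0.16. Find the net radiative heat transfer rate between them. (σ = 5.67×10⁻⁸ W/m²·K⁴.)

Q ≈ 89800 W

For two large parallel gray plates, q = σ(T₁⁴ − T₂⁴) / (1/ε₁ + 1/ε₂ − 1).
1/ε₁ + 1/ε₂ − 1 = 1/0.73 + 1/0.16 − 1 = 6.620.
T₁⁴ − T₂⁴ = 2.25×10^12 − 7.10×10^11 = 1.54×10^12 K⁴.
q = 5.67×10⁻⁸ × 1.54×10^12 / 6.620 = 13200 W/m².
Q = q·A = 13200 × 6.8 = 89800 W.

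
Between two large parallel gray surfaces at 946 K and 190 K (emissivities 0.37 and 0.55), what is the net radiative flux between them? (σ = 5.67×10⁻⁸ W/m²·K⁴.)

q ≈ 12900 W/m²

For two large parallel gray plates, q = σ(T₁⁴ − T₂⁴) / (1/ε₁ + 1/ε₂ − 1).
1/ε₁ + 1/ε₂ − 1 = 1/0.37 + 1/0.55 − 1 = 3.521.
T₁⁴ − T₂⁴ = 8.01×10^11 − 1.30×10^9 = 8.00×10^11 K⁴.
q = 5.67×10⁻⁸ × 8.00×10^11 / 3.521 = 12900 W/m².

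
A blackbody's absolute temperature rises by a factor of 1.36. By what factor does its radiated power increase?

factor ≈ 3.42

P ∝ T⁴, so the power scales as (1.36)⁴ = 3.42.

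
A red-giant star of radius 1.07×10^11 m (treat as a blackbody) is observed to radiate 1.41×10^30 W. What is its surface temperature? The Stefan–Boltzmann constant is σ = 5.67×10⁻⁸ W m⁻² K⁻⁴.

A = 4πr² = 4π × (1.07×10^11)² = 1.44×10^23 m².
From P = σAT⁴, T = (P / σA)^(1/4) = (1.41×10^30 / (5.67×10⁻⁸ × 1.44×10^23))^(1/4).
T = (1.73×10^14)^(1/4) = 3630 K.

T ≈ 3630 K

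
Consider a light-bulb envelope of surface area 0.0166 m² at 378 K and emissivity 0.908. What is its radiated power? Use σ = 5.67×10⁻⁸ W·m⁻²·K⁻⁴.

P ≈ 17.4 W

Stefan–Boltzmann: P = εσAT⁴ = 0.908 × 5.67×10⁻⁸ × 0.0166 × (378)⁴ = 0.908 × 5.67×10⁻⁸ × 0.0166 × 2.04×10^10.
P = 17.4 W.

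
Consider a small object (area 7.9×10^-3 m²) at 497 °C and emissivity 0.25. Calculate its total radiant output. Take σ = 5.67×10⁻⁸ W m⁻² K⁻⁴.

P ≈ 39.4 W

497 °C = 770 K.
P = εσAT⁴ = 0.25 × 5.67×10⁻⁸ × 7.90×10^-3 × (770)⁴ = 0.25 × 5.67×10⁻⁸ × 7.90×10^-3 × 3.52×10^11.
P = 39.4 W.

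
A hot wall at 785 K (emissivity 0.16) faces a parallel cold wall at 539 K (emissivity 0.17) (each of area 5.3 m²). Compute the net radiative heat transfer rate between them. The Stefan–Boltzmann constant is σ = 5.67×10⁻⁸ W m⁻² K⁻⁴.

For two large parallel gray plates, q = σ(T₁⁴ − T₂⁴) / (1/ε₁ + 1/ε₂ − 1).
1/ε₁ + 1/ε₂ − 1 = 1/0.16 + 1/0.17 − 1 = 11.13.
T₁⁴ − T₂⁴ = 3.80×10^11 − 8.44×10^10 = 2.95×10^11 K⁴.
q = 5.67×10⁻⁸ × 2.95×10^11 / 11.13 = 1500 W/m².
Q = q·A = 1500 × 5.3 = 7970 W.

Q ≈ 7970 W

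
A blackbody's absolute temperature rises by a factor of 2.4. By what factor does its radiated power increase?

factor ≈ 33.2

P ∝ T⁴, so the power scales as (2.4)⁴ = 33.2.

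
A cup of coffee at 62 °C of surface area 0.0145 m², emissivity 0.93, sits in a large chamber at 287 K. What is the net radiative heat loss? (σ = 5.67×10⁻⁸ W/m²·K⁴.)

Q ≈ 4.44 W

Convert: 62 °C = 335 K.
Q = εσA(T⁴ − T_s⁴). T⁴ − T_s⁴ = (335)⁴ − (287)⁴ = 1.26×10^10 − 6.78×10^9 = 5.81×10^9 K⁴.
Q = 0.93 × 5.67×10⁻⁸ × 0.0145 × 5.81×10^9 = 4.44 W.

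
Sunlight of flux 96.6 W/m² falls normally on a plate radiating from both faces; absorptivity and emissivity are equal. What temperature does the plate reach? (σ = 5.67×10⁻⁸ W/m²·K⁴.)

T ≈ 171 K

Absorbed flux αS = emitted flux 2εσT⁴ per unit area; with α = ε this gives T = (S/2σ)^(1/4).
T = (96.6 / (2 × 5.67×10⁻⁸))^(1/4) = (8.52×10^8)^(1/4).
T = 171 K.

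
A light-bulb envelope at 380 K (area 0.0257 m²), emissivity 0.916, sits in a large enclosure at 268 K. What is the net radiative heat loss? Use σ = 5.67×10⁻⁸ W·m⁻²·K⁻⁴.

Q = εσA(T⁴ − T_s⁴). T⁴ − T_s⁴ = (380)⁴ − (268)⁴ = 2.09×10^10 − 5.16×10^9 = 1.57×10^10 K⁴.
Q = 0.916 × 5.67×10⁻⁸ × 0.0257 × 1.57×10^10 = 20.9 W.

Q ≈ 20.9 W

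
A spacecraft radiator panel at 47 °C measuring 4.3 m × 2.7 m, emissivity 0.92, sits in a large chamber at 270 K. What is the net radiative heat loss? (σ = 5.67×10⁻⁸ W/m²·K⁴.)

A = 4.3 × 2.7 = 11.6 m².
Convert: 47 °C = 320 K.
Q = εσA(T⁴ − T_s⁴). T⁴ − T_s⁴ = (320)⁴ − (270)⁴ = 1.05×10^10 − 5.31×10^9 = 5.17×10^9 K⁴.
Q = 0.92 × 5.67×10⁻⁸ × 11.6 × 5.17×10^9 = 3130 W.

Q ≈ 3130 W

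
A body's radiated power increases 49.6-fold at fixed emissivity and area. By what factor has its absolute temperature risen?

P ∝ T⁴ ⇒ T ∝ P^(1/4), so T scales by (49.6)^(1/4) = 2.65.

factor ≈ 2.65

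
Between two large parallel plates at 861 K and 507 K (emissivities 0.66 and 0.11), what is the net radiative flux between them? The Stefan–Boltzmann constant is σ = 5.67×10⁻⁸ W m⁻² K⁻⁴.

For two large parallel gray plates, q = σ(T₁⁴ − T₂⁴) / (1/ε₁ + 1/ε₂ − 1).
1/ε₁ + 1/ε₂ − 1 = 1/0.66 + 1/0.11 − 1 = 9.606.
T₁⁴ − T₂⁴ = 5.50×10^11 − 6.61×10^10 = 4.83×10^11 K⁴.
q = 5.67×10⁻⁸ × 4.83×10^11 / 9.606 = 2850 W/m².

q ≈ 2850 W/m²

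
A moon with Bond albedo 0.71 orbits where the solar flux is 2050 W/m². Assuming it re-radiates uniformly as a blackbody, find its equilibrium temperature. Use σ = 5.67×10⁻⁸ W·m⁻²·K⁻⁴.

Power absorbed = (1−a)S·πR²; power emitted = 4πR²σT⁴. Equating and cancelling πR²:
T = ((1−a)S / 4σ)^(1/4) = (595 / (4 × 5.67×10⁻⁸))^(1/4) = (2.62×10^9)^(1/4).
T = 226 K.

T ≈ 226 K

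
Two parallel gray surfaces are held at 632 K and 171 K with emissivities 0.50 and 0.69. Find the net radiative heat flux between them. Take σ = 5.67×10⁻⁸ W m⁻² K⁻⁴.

q ≈ 3670 W/m²

For two large parallel gray plates, q = σ(T₁⁴ − T₂⁴) / (1/ε₁ + 1/ε₂ − 1).
1/ε₁ + 1/ε₂ − 1 = 1/0.50 + 1/0.69 − 1 = 2.449.
T₁⁴ − T₂⁴ = 1.60×10^11 − 8.55×10^8 = 1.59×10^11 K⁴.
q = 5.67×10⁻⁸ × 1.59×10^11 / 2.449 = 3670 W/m².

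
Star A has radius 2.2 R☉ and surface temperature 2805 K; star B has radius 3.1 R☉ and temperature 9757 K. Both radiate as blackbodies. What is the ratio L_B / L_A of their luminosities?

L = 4πR²σT⁴ ∝ R²T⁴, so L_B/L_A = (3.1/2.2)² × (9757/2805)⁴ = 1.99 × 146 = 291.

L_B/L_A ≈ 291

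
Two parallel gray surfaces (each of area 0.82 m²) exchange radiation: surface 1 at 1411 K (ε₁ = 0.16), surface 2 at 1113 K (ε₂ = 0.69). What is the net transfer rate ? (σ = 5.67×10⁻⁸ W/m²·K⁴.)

Q ≈ 16900 W

For two large parallel gray plates, q = σ(T₁⁴ − T₂⁴) / (1/ε₁ + 1/ε₂ − 1).
1/ε₁ + 1/ε₂ − 1 = 1/0.16 + 1/0.69 − 1 = 6.699.
T₁⁴ − T₂⁴ = 3.96×10^12 − 1.53×10^12 = 2.43×10^12 K⁴.
q = 5.67×10⁻⁸ × 2.43×10^12 / 6.699 = 20600 W/m².
Q = q·A = 20600 × 0.82 = 16900 W.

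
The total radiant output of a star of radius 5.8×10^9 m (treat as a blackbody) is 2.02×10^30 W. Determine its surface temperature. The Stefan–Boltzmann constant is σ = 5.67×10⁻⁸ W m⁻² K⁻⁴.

A = 4πr² = 4π × (5.8×10^9)² = 4.23×10^20 m².
From P = σAT⁴, T = (P / σA)^(1/4) = (2.02×10^30 / (5.67×10⁻⁸ × 4.23×10^20))^(1/4).
T = (8.43×10^16)^(1/4) = 17000 K.

T ≈ 17000 K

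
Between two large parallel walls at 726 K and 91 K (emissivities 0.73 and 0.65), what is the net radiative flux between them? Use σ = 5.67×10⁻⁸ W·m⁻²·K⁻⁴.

q ≈ 8250 W/m²

For two large parallel gray plates, q = σ(T₁⁴ − T₂⁴) / (1/ε₁ + 1/ε₂ − 1).
1/ε₁ + 1/ε₂ − 1 = 1/0.73 + 1/0.65 − 1 = 1.908.
T₁⁴ − T₂⁴ = 2.78×10^11 − 6.86×10^7 = 2.78×10^11 K⁴.
q = 5.67×10⁻⁸ × 2.78×10^11 / 1.908 = 8250 W/m².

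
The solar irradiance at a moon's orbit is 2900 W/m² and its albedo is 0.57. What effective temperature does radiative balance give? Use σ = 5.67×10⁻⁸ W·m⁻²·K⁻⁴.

Power absorbed = (1−a)S·πR²; power emitted = 4πR²σT⁴. Equating and cancelling πR²:
T = ((1−a)S / 4σ)^(1/4) = (1250 / (4 × 5.67×10⁻⁸))^(1/4) = (5.50×10^9)^(1/4).
T = 272 K.

T ≈ 272 K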